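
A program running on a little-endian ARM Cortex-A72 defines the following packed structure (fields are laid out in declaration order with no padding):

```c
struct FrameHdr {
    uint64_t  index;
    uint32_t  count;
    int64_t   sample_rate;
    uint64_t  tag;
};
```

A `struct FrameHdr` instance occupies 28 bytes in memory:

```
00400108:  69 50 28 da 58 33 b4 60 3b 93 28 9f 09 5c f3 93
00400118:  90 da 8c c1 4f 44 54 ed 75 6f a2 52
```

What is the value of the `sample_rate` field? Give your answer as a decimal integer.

`sample_rate` follows `index` (8 B), `count` (4 B), so it starts at offset 8 + 4 = 12 and occupies 8 bytes.
Bytes at offsets 12..19: 09 5C F3 93 90 DA 8C C1.
Little-endian stores the least-significant byte at the lowest address.
Reassemble most-significant byte first: C1 8C DA 90 93 F3 5C 09 → 0xC18CDA9093F35C09.
Top bit is set, so as a signed 64-bit value this is 0xC18CDA9093F35C09 − 2^64 = -4499981613157622775.

-4499981613157622775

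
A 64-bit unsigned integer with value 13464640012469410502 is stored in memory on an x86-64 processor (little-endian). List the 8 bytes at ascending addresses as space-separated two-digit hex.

C6 1A C0 AB C0 02 DC BA

13464640012469410502 in hexadecimal, padded to 64 bits, is 0xBADC02C0ABC01AC6.
Split into bytes (most-significant first): BA DC 02 C0 AB C0 1A C6.
Little-endian: lowest address holds the least-significant byte.
So at ascending addresses the bytes are C6 1A C0 AB C0 02 DC BA.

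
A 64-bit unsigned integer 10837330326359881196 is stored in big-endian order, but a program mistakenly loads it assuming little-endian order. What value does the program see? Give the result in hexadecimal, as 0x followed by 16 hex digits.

0xECB53F6083EE6596

10837330326359881196 in 64-bit hexadecimal is 0x9665EE83603FB5EC.
Stored big-endian, the bytes at ascending addresses are 96 65 EE 83 60 3F B5 EC.
Read back as little-endian, the first byte is least significant, giving 0xECB53F6083EE6596.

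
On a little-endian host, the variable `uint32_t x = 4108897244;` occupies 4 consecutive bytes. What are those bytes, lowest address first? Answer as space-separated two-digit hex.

DC CB E8 F4

4108897244 in hexadecimal, padded to 32 bits, is 0xF4E8CBDC.
Split into bytes (most-significant first): F4 E8 CB DC.
Little-endian stores the least-significant byte at the lowest address.
So at ascending addresses the bytes are DC CB E8 F4.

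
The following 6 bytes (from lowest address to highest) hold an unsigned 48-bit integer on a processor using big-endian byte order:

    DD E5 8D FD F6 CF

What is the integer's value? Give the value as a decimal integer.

243977999480527

Big-endian: lowest address holds the most-significant byte.
The bytes are already most-significant first: 0xDDE58DFDF6CF.
0xDDE58DFDF6CF = 243977999480527.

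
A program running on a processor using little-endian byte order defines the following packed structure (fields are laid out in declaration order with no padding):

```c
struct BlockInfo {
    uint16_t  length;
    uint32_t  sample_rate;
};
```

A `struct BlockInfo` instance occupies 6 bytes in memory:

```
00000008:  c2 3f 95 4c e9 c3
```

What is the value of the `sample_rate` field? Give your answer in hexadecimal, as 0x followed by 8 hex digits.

0xC3E94C95

`sample_rate` follows `length` (2 bytes), so it starts at byte offset 2 and occupies 4 bytes.
Bytes at offsets 2..5: 95 4C E9 C3.
In little-endian order the low byte comes first in memory.
Reassemble most-significant byte first: C3 E9 4C 95 → 0xC3E94C95.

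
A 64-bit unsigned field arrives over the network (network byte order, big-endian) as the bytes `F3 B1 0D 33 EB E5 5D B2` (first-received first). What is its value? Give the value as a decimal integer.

In big-endian order the high byte comes first in memory.
The bytes are already most-significant first: 0xF3B10D33EBE55DB2.
0xF3B10D33EBE55DB2 = 17559830938746445234.

17559830938746445234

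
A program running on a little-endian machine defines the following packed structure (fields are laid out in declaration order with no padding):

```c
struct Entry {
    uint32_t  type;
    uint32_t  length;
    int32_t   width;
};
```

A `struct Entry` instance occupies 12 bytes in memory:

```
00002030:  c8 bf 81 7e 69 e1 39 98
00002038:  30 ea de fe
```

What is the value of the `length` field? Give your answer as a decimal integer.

2553930089

`length` follows `type` (4 bytes), so it starts at byte offset 4 and occupies 4 bytes.
Bytes at offsets 4..7: 69 E1 39 98.
In little-endian order the low byte comes first in memory.
Reassemble most-significant byte first: 98 39 E1 69 → 0x9839E169.
0x9839E169 = 2553930089.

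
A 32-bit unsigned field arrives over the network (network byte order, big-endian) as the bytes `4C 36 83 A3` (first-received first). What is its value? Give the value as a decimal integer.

Big-endian stores the most-significant byte at the lowest address.
The bytes are already most-significant first: 0x4C3683A3.
0x4C3683A3 = 1278641059.

1278641059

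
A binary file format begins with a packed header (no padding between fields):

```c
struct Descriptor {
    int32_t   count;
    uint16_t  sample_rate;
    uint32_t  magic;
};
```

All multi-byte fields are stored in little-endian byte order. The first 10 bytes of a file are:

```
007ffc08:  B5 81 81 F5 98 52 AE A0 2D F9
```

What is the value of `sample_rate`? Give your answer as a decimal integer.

`sample_rate` follows `count` (4 bytes), so it starts at byte offset 4 and occupies 2 bytes.
Bytes at offsets 4..5: 98 52.
Little-endian stores the least-significant byte at the lowest address.
Reassemble most-significant byte first: 52 98 → 0x5298.
0x5298 = 21144.

21144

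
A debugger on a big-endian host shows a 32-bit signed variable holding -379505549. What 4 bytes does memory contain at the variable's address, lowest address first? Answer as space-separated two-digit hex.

E9 61 34 73

Two's complement of -379505549 in 32 bits: 379505549 = 0x169ECB8D; invert → 0xE9613472; add 1 → 0xE9613473.
Split into bytes (most-significant first): E9 61 34 73.
In big-endian order the high byte comes first in memory.
So the memory order matches the most-significant-first order: E9 61 34 73.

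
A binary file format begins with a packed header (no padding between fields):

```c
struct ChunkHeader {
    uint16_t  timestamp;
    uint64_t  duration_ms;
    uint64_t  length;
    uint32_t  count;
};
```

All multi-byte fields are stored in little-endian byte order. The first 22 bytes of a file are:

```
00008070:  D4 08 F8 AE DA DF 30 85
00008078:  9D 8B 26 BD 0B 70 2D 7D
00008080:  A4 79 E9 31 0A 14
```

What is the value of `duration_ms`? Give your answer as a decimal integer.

`duration_ms` follows `timestamp` (2 bytes), so it starts at byte offset 2 and occupies 8 bytes.
Bytes at offsets 2..9: F8 AE DA DF 30 85 9D 8B.
In little-endian order the low byte comes first in memory.
Reassemble most-significant byte first: 8B 9D 85 30 DF DA AE F8 → 0x8B9D8530DFDAAEF8.
0x8B9D8530DFDAAEF8 = 10060343587576131320.

10060343587576131320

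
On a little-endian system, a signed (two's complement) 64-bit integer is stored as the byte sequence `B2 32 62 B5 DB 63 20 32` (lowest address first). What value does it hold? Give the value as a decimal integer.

3611996696443237042

Little-endian stores the least-significant byte at the lowest address.
Reassemble most-significant byte first: 32 20 63 DB B5 62 32 B2 → 0x322063DBB56232B2.
0x322063DBB56232B2 = 3611996696443237042.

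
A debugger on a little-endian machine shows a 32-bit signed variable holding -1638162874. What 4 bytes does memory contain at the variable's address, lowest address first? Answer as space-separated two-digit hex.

46 9E 5B 9E

Two's complement of -1638162874 in 32 bits: 1638162874 = 0x61A461BA; invert → 0x9E5B9E45; add 1 → 0x9E5B9E46.
Split into bytes (most-significant first): 9E 5B 9E 46.
In little-endian order the low byte comes first in memory.
So at ascending addresses the bytes are 46 9E 5B 9E.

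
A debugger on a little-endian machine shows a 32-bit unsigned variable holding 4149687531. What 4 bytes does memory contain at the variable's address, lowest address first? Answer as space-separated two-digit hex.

EB 34 57 F7

4149687531 in hexadecimal, padded to 32 bits, is 0xF75734EB.
Split into bytes (most-significant first): F7 57 34 EB.
Little-endian stores the least-significant byte at the lowest address.
So at ascending addresses the bytes are EB 34 57 F7.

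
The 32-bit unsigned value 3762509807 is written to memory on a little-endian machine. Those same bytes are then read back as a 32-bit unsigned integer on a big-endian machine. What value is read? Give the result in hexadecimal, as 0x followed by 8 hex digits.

0xEF5743E0

3762509807 in 32-bit hexadecimal is 0xE04357EF.
Stored little-endian, the bytes at ascending addresses are EF 57 43 E0.
Read back as big-endian, the last byte is least significant, giving 0xEF5743E0.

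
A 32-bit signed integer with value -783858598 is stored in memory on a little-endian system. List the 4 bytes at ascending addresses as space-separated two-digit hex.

5A 44 47 D1

Two's complement of -783858598 in 32 bits: 783858598 = 0x2EB8BBA6; invert → 0xD1474459; add 1 → 0xD147445A.
Split into bytes (most-significant first): D1 47 44 5A.
Little-endian stores the least-significant byte at the lowest address.
So at ascending addresses the bytes are 5A 44 47 D1.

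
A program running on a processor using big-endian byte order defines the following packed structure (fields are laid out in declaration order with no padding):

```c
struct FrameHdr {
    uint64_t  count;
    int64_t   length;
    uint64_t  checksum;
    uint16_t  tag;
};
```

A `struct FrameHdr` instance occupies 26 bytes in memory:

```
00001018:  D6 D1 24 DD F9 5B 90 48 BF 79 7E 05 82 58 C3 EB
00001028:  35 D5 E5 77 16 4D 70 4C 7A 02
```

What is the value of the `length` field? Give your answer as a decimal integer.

`length` follows `count` (8 bytes), so it starts at byte offset 8 and occupies 8 bytes.
Bytes at offsets 8..15: BF 79 7E 05 82 58 C3 EB.
Big-endian: lowest address holds the most-significant byte.
The bytes are already most-significant first: 0xBF797E058258C3EB.
Top bit is set, so as a signed 64-bit value this is 0xBF797E058258C3EB − 2^64 = -4649546578156534805.

-4649546578156534805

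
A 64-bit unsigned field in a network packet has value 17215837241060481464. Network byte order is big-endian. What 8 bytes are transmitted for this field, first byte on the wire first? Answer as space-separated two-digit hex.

17215837241060481464 in hexadecimal, padded to 64 bits, is 0xEEEAF0C1E059D9B8.
Split into bytes (most-significant first): EE EA F0 C1 E0 59 D9 B8.
Big-endian: lowest address holds the most-significant byte.
So the memory order matches the most-significant-first order: EE EA F0 C1 E0 59 D9 B8.

EE EA F0 C1 E0 59 D9 B8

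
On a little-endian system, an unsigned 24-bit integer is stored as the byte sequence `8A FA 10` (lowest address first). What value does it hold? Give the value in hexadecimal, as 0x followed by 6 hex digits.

0x10FA8A

Little-endian stores the least-significant byte at the lowest address.
Reassemble most-significant byte first: 10 FA 8A → 0x10FA8A.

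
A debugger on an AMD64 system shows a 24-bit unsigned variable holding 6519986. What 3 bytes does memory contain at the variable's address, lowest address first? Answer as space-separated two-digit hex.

B2 7C 63

6519986 in hexadecimal, padded to 24 bits, is 0x637CB2.
Split into bytes (most-significant first): 63 7C B2.
In little-endian order the low byte comes first in memory.
So at ascending addresses the bytes are B2 7C 63.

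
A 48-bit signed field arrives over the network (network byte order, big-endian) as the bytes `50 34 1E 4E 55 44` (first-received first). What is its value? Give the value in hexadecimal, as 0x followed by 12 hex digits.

0x50341E4E5544

Big-endian: lowest address holds the most-significant byte.
The bytes are already most-significant first: 0x50341E4E5544.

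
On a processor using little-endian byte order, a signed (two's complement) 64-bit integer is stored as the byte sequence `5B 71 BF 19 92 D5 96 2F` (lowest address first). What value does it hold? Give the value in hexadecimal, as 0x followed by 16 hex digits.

In little-endian order the low byte comes first in memory.
Reassemble most-significant byte first: 2F 96 D5 92 19 BF 71 5B → 0x2F96D59219BF715B.

0x2F96D59219BF715B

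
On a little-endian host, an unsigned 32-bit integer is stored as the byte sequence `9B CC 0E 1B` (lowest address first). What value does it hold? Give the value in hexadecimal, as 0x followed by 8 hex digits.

Little-endian stores the least-significant byte at the lowest address.
Reassemble most-significant byte first: 1B 0E CC 9B → 0x1B0ECC9B.

0x1B0ECC9B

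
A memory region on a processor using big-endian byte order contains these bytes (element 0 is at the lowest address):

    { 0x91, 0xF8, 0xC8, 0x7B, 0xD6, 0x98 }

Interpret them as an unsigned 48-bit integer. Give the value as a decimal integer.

Big-endian stores the most-significant byte at the lowest address.
The bytes are already most-significant first: 0x91F8C87BD698.
0x91F8C87BD698 = 160497701475992.

160497701475992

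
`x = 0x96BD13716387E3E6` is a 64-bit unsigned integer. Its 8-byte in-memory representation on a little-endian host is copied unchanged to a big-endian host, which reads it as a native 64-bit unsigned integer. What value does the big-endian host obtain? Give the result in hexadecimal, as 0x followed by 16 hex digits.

Stored little-endian, the bytes at ascending addresses are E6 E3 87 63 71 13 BD 96.
Read back as big-endian, the last byte is least significant, giving 0xE6E387637113BD96.

0xE6E387637113BD96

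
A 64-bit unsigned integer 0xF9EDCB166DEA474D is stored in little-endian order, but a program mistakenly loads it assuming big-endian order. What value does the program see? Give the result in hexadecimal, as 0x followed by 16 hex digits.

0x4D47EA6D16CBEDF9

Stored little-endian, the bytes at ascending addresses are 4D 47 EA 6D 16 CB ED F9.
Read back as big-endian, the last byte is least significant, giving 0x4D47EA6D16CBEDF9.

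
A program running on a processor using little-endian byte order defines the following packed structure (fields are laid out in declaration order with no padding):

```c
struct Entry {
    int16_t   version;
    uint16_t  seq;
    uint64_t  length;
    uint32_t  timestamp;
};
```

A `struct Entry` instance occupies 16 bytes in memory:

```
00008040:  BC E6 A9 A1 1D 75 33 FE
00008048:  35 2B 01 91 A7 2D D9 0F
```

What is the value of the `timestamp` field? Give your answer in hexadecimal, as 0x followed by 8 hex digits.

`timestamp` follows `version` (2 B), `seq` (2 B), `length` (8 B), so it starts at offset 2 + 2 + 8 = 12 and occupies 4 bytes.
Bytes at offsets 12..15: A7 2D D9 0F.
Little-endian stores the least-significant byte at the lowest address.
Reassemble most-significant byte first: 0F D9 2D A7 → 0x0FD92DA7.

0x0FD92DA7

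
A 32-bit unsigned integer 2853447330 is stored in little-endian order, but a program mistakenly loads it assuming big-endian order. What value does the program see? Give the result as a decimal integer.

2720404650

2853447330 in 32-bit hexadecimal is 0xAA1426A2.
Stored little-endian, the bytes at ascending addresses are A2 26 14 AA.
Read back as big-endian, the last byte is least significant, giving 0xA22614AA.
0xA22614AA = 2720404650.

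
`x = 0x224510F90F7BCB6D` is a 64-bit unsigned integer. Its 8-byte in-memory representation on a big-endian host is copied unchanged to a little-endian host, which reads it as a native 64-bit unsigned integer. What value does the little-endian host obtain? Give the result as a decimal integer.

7911552478939727138

Stored big-endian, the bytes at ascending addresses are 22 45 10 F9 0F 7B CB 6D.
Read back as little-endian, the first byte is least significant, giving 0x6DCB7B0FF9104522.
0x6DCB7B0FF9104522 = 7911552478939727138.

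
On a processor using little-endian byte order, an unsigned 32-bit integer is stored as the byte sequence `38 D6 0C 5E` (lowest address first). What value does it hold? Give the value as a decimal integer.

1577899576

Little-endian stores the least-significant byte at the lowest address.
Reassemble most-significant byte first: 5E 0C D6 38 → 0x5E0CD638.
0x5E0CD638 = 1577899576.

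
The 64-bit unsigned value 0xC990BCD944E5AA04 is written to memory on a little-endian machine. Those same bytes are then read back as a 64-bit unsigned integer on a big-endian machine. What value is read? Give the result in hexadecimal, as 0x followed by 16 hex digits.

0x04AAE544D9BC90C9

Stored little-endian, the bytes at ascending addresses are 04 AA E5 44 D9 BC 90 C9.
Read back as big-endian, the last byte is least significant, giving 0x04AAE544D9BC90C9.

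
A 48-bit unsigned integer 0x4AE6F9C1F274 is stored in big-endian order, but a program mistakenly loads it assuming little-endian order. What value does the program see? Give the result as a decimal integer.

Stored big-endian, the bytes at ascending addresses are 4A E6 F9 C1 F2 74.
Read back as little-endian, the first byte is least significant, giving 0x74F2C1F9E64A.
0x74F2C1F9E64A = 128585985287754.

128585985287754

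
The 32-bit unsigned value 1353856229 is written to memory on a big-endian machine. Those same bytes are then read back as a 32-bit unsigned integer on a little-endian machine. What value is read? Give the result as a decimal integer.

3845435984

1353856229 in 32-bit hexadecimal is 0x50B234E5.
Stored big-endian, the bytes at ascending addresses are 50 B2 34 E5.
Read back as little-endian, the first byte is least significant, giving 0xE534B250.
0xE534B250 = 3845435984.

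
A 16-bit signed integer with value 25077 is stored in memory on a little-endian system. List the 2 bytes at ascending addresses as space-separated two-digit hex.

F5 61

25077 in hexadecimal, padded to 16 bits, is 0x61F5.
Split into bytes (most-significant first): 61 F5.
Little-endian: lowest address holds the least-significant byte.
So at ascending addresses the bytes are F5 61.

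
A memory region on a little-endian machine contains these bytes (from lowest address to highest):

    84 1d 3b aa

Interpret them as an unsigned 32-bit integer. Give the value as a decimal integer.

2856000900

Little-endian stores the least-significant byte at the lowest address.
Reassemble most-significant byte first: AA 3B 1D 84 → 0xAA3B1D84.
0xAA3B1D84 = 2856000900.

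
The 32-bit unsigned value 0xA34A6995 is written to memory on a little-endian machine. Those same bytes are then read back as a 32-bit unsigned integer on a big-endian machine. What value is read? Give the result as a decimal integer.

2506705571

Stored little-endian, the bytes at ascending addresses are 95 69 4A A3.
Read back as big-endian, the last byte is least significant, giving 0x95694AA3.
0x95694AA3 = 2506705571.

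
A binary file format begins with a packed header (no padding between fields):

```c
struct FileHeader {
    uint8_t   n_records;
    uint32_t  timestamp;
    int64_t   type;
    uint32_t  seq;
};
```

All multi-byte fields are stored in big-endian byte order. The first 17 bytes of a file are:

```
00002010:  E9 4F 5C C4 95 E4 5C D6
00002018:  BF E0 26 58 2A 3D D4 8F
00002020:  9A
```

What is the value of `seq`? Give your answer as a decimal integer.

1037340570

`seq` follows `n_records` (1 B), `timestamp` (4 B), `type` (8 B), so it starts at offset 1 + 4 + 8 = 13 and occupies 4 bytes.
Bytes at offsets 13..16: 3D D4 8F 9A.
Big-endian stores the most-significant byte at the lowest address.
The bytes are already most-significant first: 0x3DD48F9A.
0x3DD48F9A = 1037340570.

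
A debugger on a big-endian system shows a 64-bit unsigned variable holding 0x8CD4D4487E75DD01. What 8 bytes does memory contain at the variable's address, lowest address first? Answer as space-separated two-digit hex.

8C D4 D4 48 7E 75 DD 01

Split into bytes (most-significant first): 8C D4 D4 48 7E 75 DD 01.
In big-endian order the high byte comes first in memory.
So the memory order matches the most-significant-first order: 8C D4 D4 48 7E 75 DD 01.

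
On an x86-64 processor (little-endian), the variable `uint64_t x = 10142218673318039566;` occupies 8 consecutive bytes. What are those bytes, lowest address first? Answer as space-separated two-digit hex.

10142218673318039566 in hexadecimal, padded to 64 bits, is 0x8CC06625C974900E.
Split into bytes (most-significant first): 8C C0 66 25 C9 74 90 0E.
Little-endian: lowest address holds the least-significant byte.
So at ascending addresses the bytes are 0E 90 74 C9 25 66 C0 8C.

0E 90 74 C9 25 66 C0 8C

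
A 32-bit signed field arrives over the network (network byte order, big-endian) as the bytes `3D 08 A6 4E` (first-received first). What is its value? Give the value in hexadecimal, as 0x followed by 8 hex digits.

Big-endian: lowest address holds the most-significant byte.
The bytes are already most-significant first: 0x3D08A64E.

0x3D08A64E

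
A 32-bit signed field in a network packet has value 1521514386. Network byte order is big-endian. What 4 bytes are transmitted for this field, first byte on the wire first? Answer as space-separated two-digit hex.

1521514386 in hexadecimal, padded to 32 bits, is 0x5AB07792.
Split into bytes (most-significant first): 5A B0 77 92.
Big-endian: lowest address holds the most-significant byte.
So the memory order matches the most-significant-first order: 5A B0 77 92.

5A B0 77 92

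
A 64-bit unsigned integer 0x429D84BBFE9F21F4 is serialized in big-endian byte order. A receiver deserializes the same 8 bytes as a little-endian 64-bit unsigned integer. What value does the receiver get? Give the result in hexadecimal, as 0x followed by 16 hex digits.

Stored big-endian, the bytes at ascending addresses are 42 9D 84 BB FE 9F 21 F4.
Read back as little-endian, the first byte is least significant, giving 0xF4219FFEBB849D42.

0xF4219FFEBB849D42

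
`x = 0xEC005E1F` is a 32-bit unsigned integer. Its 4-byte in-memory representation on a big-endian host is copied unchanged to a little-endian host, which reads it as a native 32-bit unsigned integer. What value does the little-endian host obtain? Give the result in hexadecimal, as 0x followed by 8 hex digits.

Stored big-endian, the bytes at ascending addresses are EC 00 5E 1F.
Read back as little-endian, the first byte is least significant, giving 0x1F5E00EC.

0x1F5E00EC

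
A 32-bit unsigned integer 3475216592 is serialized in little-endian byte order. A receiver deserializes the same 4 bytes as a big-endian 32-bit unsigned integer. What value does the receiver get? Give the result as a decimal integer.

3475216592 in 32-bit hexadecimal is 0xCF2398D0.
Stored little-endian, the bytes at ascending addresses are D0 98 23 CF.
Read back as big-endian, the last byte is least significant, giving 0xD09823CF.
0xD09823CF = 3499631567.

3499631567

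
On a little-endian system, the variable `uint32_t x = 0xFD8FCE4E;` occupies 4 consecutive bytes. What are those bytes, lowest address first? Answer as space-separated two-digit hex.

Split into bytes (most-significant first): FD 8F CE 4E.
Little-endian stores the least-significant byte at the lowest address.
So at ascending addresses the bytes are 4E CE 8F FD.

4E CE 8F FD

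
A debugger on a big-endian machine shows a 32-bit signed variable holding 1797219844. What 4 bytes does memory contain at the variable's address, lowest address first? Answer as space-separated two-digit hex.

1797219844 in hexadecimal, padded to 32 bits, is 0x6B1F6604.
Split into bytes (most-significant first): 6B 1F 66 04.
Big-endian: lowest address holds the most-significant byte.
So the memory order matches the most-significant-first order: 6B 1F 66 04.

6B 1F 66 04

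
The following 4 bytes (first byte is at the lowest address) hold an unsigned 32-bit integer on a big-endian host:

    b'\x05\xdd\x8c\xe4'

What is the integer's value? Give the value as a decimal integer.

98405604

Big-endian: lowest address holds the most-significant byte.
The bytes are already most-significant first: 0x05DD8CE4.
0x05DD8CE4 = 98405604.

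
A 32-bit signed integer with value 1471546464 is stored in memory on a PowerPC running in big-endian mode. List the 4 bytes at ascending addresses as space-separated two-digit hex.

1471546464 in hexadecimal, padded to 32 bits, is 0x57B60460.
Split into bytes (most-significant first): 57 B6 04 60.
In big-endian order the high byte comes first in memory.
So the memory order matches the most-significant-first order: 57 B6 04 60.

57 B6 04 60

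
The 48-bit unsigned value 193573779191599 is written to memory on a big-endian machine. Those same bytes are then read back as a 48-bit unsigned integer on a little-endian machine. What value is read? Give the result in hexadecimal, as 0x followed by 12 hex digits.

193573779191599 in 48-bit hexadecimal is 0xB00DE858B72F.
Stored big-endian, the bytes at ascending addresses are B0 0D E8 58 B7 2F.
Read back as little-endian, the first byte is least significant, giving 0x2FB758E80DB0.

0x2FB758E80DB0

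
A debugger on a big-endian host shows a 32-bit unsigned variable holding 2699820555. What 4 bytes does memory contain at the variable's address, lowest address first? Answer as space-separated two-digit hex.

A0 EB FE 0B

2699820555 in hexadecimal, padded to 32 bits, is 0xA0EBFE0B.
Split into bytes (most-significant first): A0 EB FE 0B.
Big-endian: lowest address holds the most-significant byte.
So the memory order matches the most-significant-first order: A0 EB FE 0B.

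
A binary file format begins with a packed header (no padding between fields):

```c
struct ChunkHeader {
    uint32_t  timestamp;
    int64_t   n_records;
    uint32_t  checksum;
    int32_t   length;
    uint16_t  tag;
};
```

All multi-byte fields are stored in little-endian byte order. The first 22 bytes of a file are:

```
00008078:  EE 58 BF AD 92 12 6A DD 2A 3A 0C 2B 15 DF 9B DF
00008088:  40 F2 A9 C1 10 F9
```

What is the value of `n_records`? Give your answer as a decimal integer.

3101918199129182866

`n_records` follows `timestamp` (4 bytes), so it starts at byte offset 4 and occupies 8 bytes.
Bytes at offsets 4..11: 92 12 6A DD 2A 3A 0C 2B.
Little-endian: lowest address holds the least-significant byte.
Reassemble most-significant byte first: 2B 0C 3A 2A DD 6A 12 92 → 0x2B0C3A2ADD6A1292.
0x2B0C3A2ADD6A1292 = 3101918199129182866.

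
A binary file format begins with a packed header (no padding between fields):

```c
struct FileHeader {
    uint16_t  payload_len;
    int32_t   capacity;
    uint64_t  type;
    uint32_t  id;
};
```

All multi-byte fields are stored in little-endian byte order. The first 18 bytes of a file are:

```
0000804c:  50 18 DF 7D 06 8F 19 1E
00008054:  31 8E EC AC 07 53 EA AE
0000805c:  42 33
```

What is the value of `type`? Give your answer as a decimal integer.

5982940761982836249

`type` follows `payload_len` (2 B), `capacity` (4 B), so it starts at offset 2 + 4 = 6 and occupies 8 bytes.
Bytes at offsets 6..13: 19 1E 31 8E EC AC 07 53.
In little-endian order the low byte comes first in memory.
Reassemble most-significant byte first: 53 07 AC EC 8E 31 1E 19 → 0x5307ACEC8E311E19.
0x5307ACEC8E311E19 = 5982940761982836249.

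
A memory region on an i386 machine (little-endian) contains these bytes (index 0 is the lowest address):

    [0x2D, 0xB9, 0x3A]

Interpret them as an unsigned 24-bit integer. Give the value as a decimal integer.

3848493

Little-endian: lowest address holds the least-significant byte.
Reassemble most-significant byte first: 3A B9 2D → 0x3AB92D.
0x3AB92D = 3848493.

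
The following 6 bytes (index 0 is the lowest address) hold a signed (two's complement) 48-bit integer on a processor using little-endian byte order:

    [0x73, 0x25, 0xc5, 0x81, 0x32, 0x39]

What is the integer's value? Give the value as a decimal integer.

Little-endian: lowest address holds the least-significant byte.
Reassemble most-significant byte first: 39 32 81 C5 25 73 → 0x393281C52573.
0x393281C52573 = 62889088329075.

62889088329075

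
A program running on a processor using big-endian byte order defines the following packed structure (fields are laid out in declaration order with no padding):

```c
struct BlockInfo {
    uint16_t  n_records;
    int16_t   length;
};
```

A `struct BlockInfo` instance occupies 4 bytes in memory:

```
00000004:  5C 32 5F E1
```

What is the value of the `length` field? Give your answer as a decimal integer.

24545

`length` follows `n_records` (2 bytes), so it starts at byte offset 2 and occupies 2 bytes.
Bytes at offsets 2..3: 5F E1.
Big-endian stores the most-significant byte at the lowest address.
The bytes are already most-significant first: 0x5FE1.
0x5FE1 = 24545.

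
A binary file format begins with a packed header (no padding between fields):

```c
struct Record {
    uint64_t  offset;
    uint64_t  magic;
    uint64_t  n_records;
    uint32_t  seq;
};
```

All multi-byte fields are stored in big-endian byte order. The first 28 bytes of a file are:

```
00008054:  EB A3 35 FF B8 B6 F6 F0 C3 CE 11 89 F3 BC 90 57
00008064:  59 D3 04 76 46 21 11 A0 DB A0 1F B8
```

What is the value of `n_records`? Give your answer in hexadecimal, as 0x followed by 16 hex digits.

0x59D30476462111A0

`n_records` follows `offset` (8 B), `magic` (8 B), so it starts at offset 8 + 8 = 16 and occupies 8 bytes.
Bytes at offsets 16..23: 59 D3 04 76 46 21 11 A0.
In big-endian order the high byte comes first in memory.
The bytes are already most-significant first: 0x59D30476462111A0.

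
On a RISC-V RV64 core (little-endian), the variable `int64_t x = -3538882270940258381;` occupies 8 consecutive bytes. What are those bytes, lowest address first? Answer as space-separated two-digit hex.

B3 9F AD 0A 53 5D E3 CE

Two's complement of -3538882270940258381 in 64 bits: 3538882270940258381 = 0x311CA2ACF552604D; invert → 0xCEE35D530AAD9FB2; add 1 → 0xCEE35D530AAD9FB3.
Split into bytes (most-significant first): CE E3 5D 53 0A AD 9F B3.
Little-endian stores the least-significant byte at the lowest address.
So at ascending addresses the bytes are B3 9F AD 0A 53 5D E3 CE.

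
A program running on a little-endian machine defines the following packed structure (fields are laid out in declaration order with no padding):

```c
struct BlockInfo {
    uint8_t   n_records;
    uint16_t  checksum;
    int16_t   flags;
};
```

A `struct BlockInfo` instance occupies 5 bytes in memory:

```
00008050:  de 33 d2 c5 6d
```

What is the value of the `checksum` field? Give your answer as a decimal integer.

53811

`checksum` follows `n_records` (1 byte), so it starts at byte offset 1 and occupies 2 bytes.
Bytes at offsets 1..2: 33 D2.
In little-endian order the low byte comes first in memory.
Reassemble most-significant byte first: D2 33 → 0xD233.
0xD233 = 53811.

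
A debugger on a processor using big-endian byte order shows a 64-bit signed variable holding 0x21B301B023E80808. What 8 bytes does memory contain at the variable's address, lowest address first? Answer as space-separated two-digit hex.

21 B3 01 B0 23 E8 08 08

Split into bytes (most-significant first): 21 B3 01 B0 23 E8 08 08.
Big-endian: lowest address holds the most-significant byte.
So the memory order matches the most-significant-first order: 21 B3 01 B0 23 E8 08 08.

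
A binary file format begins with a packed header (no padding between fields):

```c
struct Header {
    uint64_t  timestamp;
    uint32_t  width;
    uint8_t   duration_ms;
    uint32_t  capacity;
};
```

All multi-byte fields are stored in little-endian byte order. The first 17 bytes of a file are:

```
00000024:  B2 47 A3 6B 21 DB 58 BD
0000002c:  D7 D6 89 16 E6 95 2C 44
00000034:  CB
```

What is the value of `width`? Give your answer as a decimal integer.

378132183

`width` follows `timestamp` (8 bytes), so it starts at byte offset 8 and occupies 4 bytes.
Bytes at offsets 8..11: D7 D6 89 16.
In little-endian order the low byte comes first in memory.
Reassemble most-significant byte first: 16 89 D6 D7 → 0x1689D6D7.
0x1689D6D7 = 378132183.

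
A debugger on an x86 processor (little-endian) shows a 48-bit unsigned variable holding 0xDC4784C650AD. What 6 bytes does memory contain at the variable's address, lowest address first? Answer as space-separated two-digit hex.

AD 50 C6 84 47 DC

Split into bytes (most-significant first): DC 47 84 C6 50 AD.
Little-endian stores the least-significant byte at the lowest address.
So at ascending addresses the bytes are AD 50 C6 84 47 DC.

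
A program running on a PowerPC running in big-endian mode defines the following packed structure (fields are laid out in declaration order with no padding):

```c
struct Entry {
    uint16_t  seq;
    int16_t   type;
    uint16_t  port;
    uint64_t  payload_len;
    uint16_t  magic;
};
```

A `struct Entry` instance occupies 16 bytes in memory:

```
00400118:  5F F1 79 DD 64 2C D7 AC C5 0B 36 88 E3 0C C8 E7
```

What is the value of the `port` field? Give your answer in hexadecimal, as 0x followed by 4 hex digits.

`port` follows `seq` (2 B), `type` (2 B), so it starts at offset 2 + 2 = 4 and occupies 2 bytes.
Bytes at offsets 4..5: 64 2C.
In big-endian order the high byte comes first in memory.
The bytes are already most-significant first: 0x642C.

0x642C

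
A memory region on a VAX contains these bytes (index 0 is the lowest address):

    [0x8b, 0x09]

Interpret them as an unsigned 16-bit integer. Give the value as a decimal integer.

Little-endian: lowest address holds the least-significant byte.
Reassemble most-significant byte first: 09 8B → 0x098B.
0x098B = 2443.

2443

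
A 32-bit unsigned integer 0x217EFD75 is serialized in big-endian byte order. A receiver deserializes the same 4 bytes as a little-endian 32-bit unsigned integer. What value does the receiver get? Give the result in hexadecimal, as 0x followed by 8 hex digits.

0x75FD7E21

Stored big-endian, the bytes at ascending addresses are 21 7E FD 75.
Read back as little-endian, the first byte is least significant, giving 0x75FD7E21.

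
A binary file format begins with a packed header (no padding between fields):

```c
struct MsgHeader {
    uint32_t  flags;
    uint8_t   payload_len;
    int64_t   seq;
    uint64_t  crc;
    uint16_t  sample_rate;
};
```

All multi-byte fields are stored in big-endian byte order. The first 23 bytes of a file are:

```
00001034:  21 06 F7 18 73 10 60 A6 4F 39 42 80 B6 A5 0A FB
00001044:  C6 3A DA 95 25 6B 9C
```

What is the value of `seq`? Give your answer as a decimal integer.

`seq` follows `flags` (4 B), `payload_len` (1 B), so it starts at offset 4 + 1 = 5 and occupies 8 bytes.
Bytes at offsets 5..12: 10 60 A6 4F 39 42 80 B6.
In big-endian order the high byte comes first in memory.
The bytes are already most-significant first: 0x1060A64F394280B6.
0x1060A64F394280B6 = 1180125961564356790.

1180125961564356790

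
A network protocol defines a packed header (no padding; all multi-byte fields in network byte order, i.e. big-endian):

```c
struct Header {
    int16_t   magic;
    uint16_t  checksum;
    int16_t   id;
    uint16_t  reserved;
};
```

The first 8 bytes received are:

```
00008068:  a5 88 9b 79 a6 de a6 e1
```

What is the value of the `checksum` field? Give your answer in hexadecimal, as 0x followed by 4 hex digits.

0x9B79

`checksum` follows `magic` (2 bytes), so it starts at byte offset 2 and occupies 2 bytes.
Bytes at offsets 2..3: 9B 79.
Big-endian: lowest address holds the most-significant byte.
The bytes are already most-significant first: 0x9B79.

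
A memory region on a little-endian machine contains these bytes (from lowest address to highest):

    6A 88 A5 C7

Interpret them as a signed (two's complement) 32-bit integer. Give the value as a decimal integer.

-945452950

Little-endian stores the least-significant byte at the lowest address.
Reassemble most-significant byte first: C7 A5 88 6A → 0xC7A5886A.
Top bit is set, so as a signed 32-bit value this is 0xC7A5886A − 2^32 = -945452950.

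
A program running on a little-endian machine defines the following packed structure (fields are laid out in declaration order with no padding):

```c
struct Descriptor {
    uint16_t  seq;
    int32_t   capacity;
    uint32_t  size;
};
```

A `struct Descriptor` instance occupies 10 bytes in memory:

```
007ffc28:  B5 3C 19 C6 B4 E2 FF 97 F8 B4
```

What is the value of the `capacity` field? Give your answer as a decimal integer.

-491469287

`capacity` follows `seq` (2 bytes), so it starts at byte offset 2 and occupies 4 bytes.
Bytes at offsets 2..5: 19 C6 B4 E2.
In little-endian order the low byte comes first in memory.
Reassemble most-significant byte first: E2 B4 C6 19 → 0xE2B4C619.
Top bit is set, so as a signed 32-bit value this is 0xE2B4C619 − 2^32 = -491469287.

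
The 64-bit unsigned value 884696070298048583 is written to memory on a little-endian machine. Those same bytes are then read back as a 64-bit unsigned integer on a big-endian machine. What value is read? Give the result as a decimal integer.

5158957470274701068

884696070298048583 in 64-bit hexadecimal is 0x0C4712637C4C9847.
Stored little-endian, the bytes at ascending addresses are 47 98 4C 7C 63 12 47 0C.
Read back as big-endian, the last byte is least significant, giving 0x47984C7C6312470C.
0x47984C7C6312470C = 5158957470274701068.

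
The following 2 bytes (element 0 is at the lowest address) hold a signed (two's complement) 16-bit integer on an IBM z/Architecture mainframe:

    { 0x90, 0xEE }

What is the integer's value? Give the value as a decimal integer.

-28434

In big-endian order the high byte comes first in memory.
The bytes are already most-significant first: 0x90EE.
Top bit is set, so as a signed 16-bit value this is 0x90EE − 2^16 = -28434.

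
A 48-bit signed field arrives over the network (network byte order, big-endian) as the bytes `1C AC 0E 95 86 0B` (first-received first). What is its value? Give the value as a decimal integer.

31525304632843

Big-endian stores the most-significant byte at the lowest address.
The bytes are already most-significant first: 0x1CAC0E95860B.
0x1CAC0E95860B = 31525304632843.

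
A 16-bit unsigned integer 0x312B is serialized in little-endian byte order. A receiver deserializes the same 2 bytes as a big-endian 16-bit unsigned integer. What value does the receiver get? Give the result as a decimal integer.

Stored little-endian, the bytes at ascending addresses are 2B 31.
Read back as big-endian, the last byte is least significant, giving 0x2B31.
0x2B31 = 11057.

11057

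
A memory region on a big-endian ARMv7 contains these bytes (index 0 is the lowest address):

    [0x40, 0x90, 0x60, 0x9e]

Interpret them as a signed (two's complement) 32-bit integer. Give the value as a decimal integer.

1083203742

In big-endian order the high byte comes first in memory.
The bytes are already most-significant first: 0x4090609E.
0x4090609E = 1083203742.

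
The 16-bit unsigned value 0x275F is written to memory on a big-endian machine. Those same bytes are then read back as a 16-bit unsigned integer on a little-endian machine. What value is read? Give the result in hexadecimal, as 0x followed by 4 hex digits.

0x5F27

Stored big-endian, the bytes at ascending addresses are 27 5F.
Read back as little-endian, the first byte is least significant, giving 0x5F27.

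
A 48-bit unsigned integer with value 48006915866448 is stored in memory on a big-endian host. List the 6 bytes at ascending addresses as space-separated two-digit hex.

2B A9 7B 2A BF 50

48006915866448 in hexadecimal, padded to 48 bits, is 0x2BA97B2ABF50.
Split into bytes (most-significant first): 2B A9 7B 2A BF 50.
In big-endian order the high byte comes first in memory.
So the memory order matches the most-significant-first order: 2B A9 7B 2A BF 50.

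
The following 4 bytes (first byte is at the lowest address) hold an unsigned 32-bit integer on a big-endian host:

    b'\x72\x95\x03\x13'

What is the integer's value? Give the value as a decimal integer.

Big-endian stores the most-significant byte at the lowest address.
The bytes are already most-significant first: 0x72950313.
0x72950313 = 1922368275.

1922368275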